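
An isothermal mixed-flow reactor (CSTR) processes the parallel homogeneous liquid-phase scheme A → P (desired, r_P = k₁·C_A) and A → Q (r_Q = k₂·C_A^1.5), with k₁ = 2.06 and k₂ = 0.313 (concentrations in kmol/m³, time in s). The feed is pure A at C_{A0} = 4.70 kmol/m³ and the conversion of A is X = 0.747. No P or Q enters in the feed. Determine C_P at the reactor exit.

3.01 kmol/m³

Exit C_A = C_{A0}(1−X) = 4.70×0.253 = 1.189 kmol/m³.
Rates in a CSTR are evaluated at the outlet concentration: r_P = 2.06×1.189 = 2.450, r_Q = 0.313×1.189^1.5 = 0.4059.
Fraction of consumed A going to P: r_P/(r_P+r_Q) = 0.8579.
C_P = 0.8579·C_{A0}·X = 0.8579×4.70×0.747 = 3.01 kmol/m³.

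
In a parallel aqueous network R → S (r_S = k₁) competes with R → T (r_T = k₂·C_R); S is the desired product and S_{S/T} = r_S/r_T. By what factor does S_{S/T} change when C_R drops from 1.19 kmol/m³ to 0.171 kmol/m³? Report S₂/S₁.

6.96

S_{S/T} = (k₁/k₂)·C_R⁻¹, so S₂/S₁ = (C_{R,2}/C_{R,1})⁻¹.
= 1.19/0.171 = 6.96.
Selectivity toward S rises as C_R falls — low-concentration operation is favoured.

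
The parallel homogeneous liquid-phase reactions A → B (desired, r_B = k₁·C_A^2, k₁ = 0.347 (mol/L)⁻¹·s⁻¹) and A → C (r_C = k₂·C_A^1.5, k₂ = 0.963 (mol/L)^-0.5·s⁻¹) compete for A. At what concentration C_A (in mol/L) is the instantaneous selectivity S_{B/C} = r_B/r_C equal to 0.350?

0.943 mol/L

S_{B/C} = (k₁/k₂)·C_A^0.5 ⇒ C_A = (S·k₂/k₁)^(2).
= (0.350×0.963/0.347)^(2) = (0.9713)^(2) = 0.943 mol/L.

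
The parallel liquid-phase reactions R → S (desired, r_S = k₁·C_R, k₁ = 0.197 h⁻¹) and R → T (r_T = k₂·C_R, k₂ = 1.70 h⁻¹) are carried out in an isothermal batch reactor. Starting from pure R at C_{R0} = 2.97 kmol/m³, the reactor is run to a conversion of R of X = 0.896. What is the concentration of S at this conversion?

C_R = C_{R0}(1−X) = 0.3089 kmol/m³.
Both paths are first order in R, so the instantaneous fraction to S is constant: dC_S/d(−C_R) = k₁/(k₁+k₂) = 0.1038.
C_S = 0.1038·(C_{R0}−C_R) = 0.1038×2.661 = 0.276 kmol/m³.

0.276 kmol/m³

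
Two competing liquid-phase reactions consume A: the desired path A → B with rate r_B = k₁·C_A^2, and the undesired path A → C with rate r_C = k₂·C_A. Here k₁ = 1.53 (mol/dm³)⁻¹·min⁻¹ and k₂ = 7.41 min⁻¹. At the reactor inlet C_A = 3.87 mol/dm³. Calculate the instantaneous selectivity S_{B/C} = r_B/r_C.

S_{B/C} = r_B/r_C = (k₁·C_A^2)/(k₂·C_A) = (k₁/k₂)·C_A.
= (1.53×3.870^2) / (7.41×3.870) = 22.91/28.68 = 0.799.

0.799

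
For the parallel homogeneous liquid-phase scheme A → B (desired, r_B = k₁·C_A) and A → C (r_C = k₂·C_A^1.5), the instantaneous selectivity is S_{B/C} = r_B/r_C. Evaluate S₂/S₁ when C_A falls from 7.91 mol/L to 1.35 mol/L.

2.42

S_{B/C} = (k₁/k₂)·C_A^-0.5, so S₂/S₁ = (C_{A,2}/C_{A,1})^-0.5.
= (1.35/7.91)^(-0.5) = (0.1707)^(-0.5) = 2.42.
Selectivity toward B rises as C_A falls — low-concentration operation is favoured.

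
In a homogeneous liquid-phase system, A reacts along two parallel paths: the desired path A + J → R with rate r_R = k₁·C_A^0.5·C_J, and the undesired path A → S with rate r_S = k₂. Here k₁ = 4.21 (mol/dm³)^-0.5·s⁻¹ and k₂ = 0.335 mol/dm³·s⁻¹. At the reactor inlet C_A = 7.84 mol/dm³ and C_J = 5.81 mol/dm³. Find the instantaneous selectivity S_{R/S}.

204

S_{R/S} = r_R/r_S = (k₁·C_A^0.5·C_J)/(k₂) = (k₁/k₂)·C_A^0.5·C_J.
= (4.21×7.840^0.5×5.810) / (0.335) = 68.49/0.3350 = 204.
Since the desired path is higher order in A, keeping C_A high (PFR or concentrated feed) favours R.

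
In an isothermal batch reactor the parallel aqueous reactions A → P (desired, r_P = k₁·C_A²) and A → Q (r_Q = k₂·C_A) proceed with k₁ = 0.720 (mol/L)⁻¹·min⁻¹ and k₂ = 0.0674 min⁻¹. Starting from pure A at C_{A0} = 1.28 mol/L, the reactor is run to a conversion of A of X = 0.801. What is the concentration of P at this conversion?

0.897 mol/L

C_A = C_{A0}(1−X) = 0.2547 mol/L.
Along a PFR/batch, dC_Q/dC_A = −r_Q/(r_P+r_Q) = −k₂/(k₂+k₁·C_A).
Integrating from C_{A0} to C_A: C_Q = (0.0674/0.720)·ln[(0.0674+0.720·1.28)/(0.0674+0.720·0.255)] = 0.09361·ln(0.9890/0.2508) = 0.1284 mol/L.
Then C_P = (C_{A0}−C_A) − C_Q = 1.025 − 0.1284 = 0.8968 mol/L.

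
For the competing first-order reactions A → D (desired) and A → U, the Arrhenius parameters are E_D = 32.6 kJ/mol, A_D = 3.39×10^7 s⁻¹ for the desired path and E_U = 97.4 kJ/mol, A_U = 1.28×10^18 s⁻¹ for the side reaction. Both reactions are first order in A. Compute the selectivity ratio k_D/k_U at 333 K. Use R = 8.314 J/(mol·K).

0.387

k_D/k_U = (A_D/A_U)·exp[−(E_D−E_U)/(RT)] = (A_D/A_U)·exp[(E_U−E_D)/(RT)].
(E_U−E_D)/(RT) = (97.4−32.6)×10³/(8.314×333) = 64800/2769 = 23.41.
k_D/k_U = (3.39×10^7/1.28×10^18)·exp(23.41) = 2.648×10^-11 × 1.462×10^10 = 0.387.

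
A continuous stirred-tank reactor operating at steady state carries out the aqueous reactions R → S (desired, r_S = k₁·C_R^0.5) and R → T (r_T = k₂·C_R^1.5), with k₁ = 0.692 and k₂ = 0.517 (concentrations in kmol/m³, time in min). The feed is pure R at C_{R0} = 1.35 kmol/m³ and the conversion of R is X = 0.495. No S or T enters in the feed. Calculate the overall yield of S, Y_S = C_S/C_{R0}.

Exit C_R = C_{R0}(1−X) = 1.35×0.505 = 0.6818 kmol/m³.
Rates in a CSTR are evaluated at the outlet concentration: r_S = 0.692×0.6818^0.5 = 0.5714, r_T = 0.517×0.6818^1.5 = 0.2910.
Fraction of consumed R going to S: r_S/(r_S+r_T) = 0.6625.
C_S = 0.6625·C_{R0}·X = 0.6625×1.35×0.495 = 0.443 kmol/m³; Y_S = C_S/C_{R0} = 0.328.

0.328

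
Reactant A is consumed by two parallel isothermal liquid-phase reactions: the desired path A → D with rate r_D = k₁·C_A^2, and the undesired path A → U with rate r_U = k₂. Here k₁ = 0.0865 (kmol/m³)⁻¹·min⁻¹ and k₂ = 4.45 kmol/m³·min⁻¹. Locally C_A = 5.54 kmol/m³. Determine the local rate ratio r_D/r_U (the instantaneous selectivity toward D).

S_{D/U} = r_D/r_U = (k₁·C_A^2)/(k₂) = (k₁/k₂)·C_A^2.
= (0.0865×5.540^2) / (4.45) = 2.655/4.450 = 0.597.
Since the desired path is higher order in A, keeping C_A high (PFR or concentrated feed) favours D.

0.597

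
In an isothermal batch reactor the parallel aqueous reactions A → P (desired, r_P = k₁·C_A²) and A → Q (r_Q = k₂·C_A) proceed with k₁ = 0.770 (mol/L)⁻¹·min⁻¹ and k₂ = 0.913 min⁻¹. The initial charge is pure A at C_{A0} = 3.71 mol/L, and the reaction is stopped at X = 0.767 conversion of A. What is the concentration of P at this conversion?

C_A = C_{A0}(1−X) = 0.8644 mol/L.
Along a PFR/batch, dC_Q/dC_A = −r_Q/(r_P+r_Q) = −k₂/(k₂+k₁·C_A).
Integrating from C_{A0} to C_A: C_Q = (0.913/0.770)·ln[(0.913+0.770·3.71)/(0.913+0.770·0.864)] = 1.186·ln(3.770/1.579) = 1.032 mol/L.
Then C_P = (C_{A0}−C_A) − C_Q = 2.846 − 1.032 = 1.813 mol/L.

1.81 mol/L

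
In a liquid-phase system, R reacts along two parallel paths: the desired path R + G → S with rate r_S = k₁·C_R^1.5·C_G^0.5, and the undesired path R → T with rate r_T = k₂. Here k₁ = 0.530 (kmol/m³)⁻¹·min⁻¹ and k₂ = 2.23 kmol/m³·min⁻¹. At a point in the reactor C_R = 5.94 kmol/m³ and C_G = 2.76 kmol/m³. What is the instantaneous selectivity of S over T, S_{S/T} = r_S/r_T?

5.72

S_{S/T} = r_S/r_T = (k₁·C_R^1.5·C_G^0.5)/(k₂) = (k₁/k₂)·C_R^1.5·C_G^0.5.
= (0.530×5.940^1.5×2.760^0.5) / (2.23) = 12.75/2.230 = 5.72.
Since the desired path is higher order in R, keeping C_R high (PFR or concentrated feed) favours S.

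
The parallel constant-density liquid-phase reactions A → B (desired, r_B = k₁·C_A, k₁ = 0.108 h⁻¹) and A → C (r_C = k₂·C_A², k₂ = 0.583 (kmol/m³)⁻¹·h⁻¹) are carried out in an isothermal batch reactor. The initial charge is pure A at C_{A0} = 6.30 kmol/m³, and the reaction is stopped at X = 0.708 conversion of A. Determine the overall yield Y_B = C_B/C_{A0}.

C_A = C_{A0}(1−X) = 1.840 kmol/m³.
Along a PFR/batch, dC_B/dC_A = −r_B/(r_B+r_C) = −k₁/(k₁+k₂·C_A).
Integrating from C_{A0} to C_A: C_B = (0.108/0.583)·ln[(0.108+0.583·6.30)/(0.108+0.583·1.84)] = 0.1852·ln(3.781/1.180) = 0.2156 kmol/m³.
Y_B = C_B/C_{A0} = 0.2156/6.30 = 0.0342.

0.0342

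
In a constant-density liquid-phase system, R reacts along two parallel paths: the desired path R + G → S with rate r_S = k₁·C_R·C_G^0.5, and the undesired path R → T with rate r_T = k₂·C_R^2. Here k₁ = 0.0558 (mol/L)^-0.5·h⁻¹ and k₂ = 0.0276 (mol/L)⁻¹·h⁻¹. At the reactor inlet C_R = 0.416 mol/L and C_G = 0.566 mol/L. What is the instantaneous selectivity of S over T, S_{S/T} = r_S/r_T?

3.66

S_{S/T} = r_S/r_T = (k₁·C_R·C_G^0.5)/(k₂·C_R^2) = (k₁/k₂)·C_R⁻¹·C_G^0.5.
= (0.0558×0.4160×0.5660^0.5) / (0.0276×0.4160^2) = 0.01746/0.004776 = 3.66.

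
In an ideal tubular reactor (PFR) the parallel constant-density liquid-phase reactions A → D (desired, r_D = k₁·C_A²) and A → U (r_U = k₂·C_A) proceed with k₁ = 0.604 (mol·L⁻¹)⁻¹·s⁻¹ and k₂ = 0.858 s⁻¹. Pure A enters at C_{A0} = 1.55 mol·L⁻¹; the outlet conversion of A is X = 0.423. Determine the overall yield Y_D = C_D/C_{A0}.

C_A = C_{A0}(1−X) = 0.8943 mol·L⁻¹.
Along a PFR/batch, dC_U/dC_A = −r_U/(r_D+r_U) = −k₂/(k₂+k₁·C_A).
Integrating from C_{A0} to C_A: C_U = (0.858/0.604)·ln[(0.858+0.604·1.55)/(0.858+0.604·0.894)] = 1.421·ln(1.794/1.398) = 0.3543 mol·L⁻¹.
Then C_D = (C_{A0}−C_A) − C_U = 0.6557 − 0.3543 = 0.3014 mol·L⁻¹.
Y_D = C_D/C_{A0} = 0.3014/1.55 = 0.194.

0.194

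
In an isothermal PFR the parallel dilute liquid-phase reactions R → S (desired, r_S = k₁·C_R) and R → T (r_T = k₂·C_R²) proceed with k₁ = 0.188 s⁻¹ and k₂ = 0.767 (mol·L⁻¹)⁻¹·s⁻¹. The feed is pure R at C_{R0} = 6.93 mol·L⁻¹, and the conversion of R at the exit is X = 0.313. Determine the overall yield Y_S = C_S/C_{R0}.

C_R = C_{R0}(1−X) = 4.761 mol·L⁻¹.
Along a PFR/batch, dC_S/dC_R = −r_S/(r_S+r_T) = −k₁/(k₁+k₂·C_R).
Integrating from C_{R0} to C_R: C_S = (0.188/0.767)·ln[(0.188+0.767·6.93)/(0.188+0.767·4.76)] = 0.2451·ln(5.503/3.840) = 0.08823 mol·L⁻¹.
Y_S = C_S/C_{R0} = 0.08823/6.93 = 0.0127.

0.0127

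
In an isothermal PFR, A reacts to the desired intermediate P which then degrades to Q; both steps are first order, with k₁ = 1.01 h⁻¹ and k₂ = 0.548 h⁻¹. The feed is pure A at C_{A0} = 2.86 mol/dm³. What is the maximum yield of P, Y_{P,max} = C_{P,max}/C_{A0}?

0.484

Evaluating C_P at τ_opt = ln(k₂/k₁)/(k₂−k₁) gives C_{P,max}/C_{A0} = (k₁/k₂)^[k₂/(k₂−k₁)].
= (1.01/0.548)^(0.548/(0.548−1.01)) = (1.843)^(-1.186) = 0.4842.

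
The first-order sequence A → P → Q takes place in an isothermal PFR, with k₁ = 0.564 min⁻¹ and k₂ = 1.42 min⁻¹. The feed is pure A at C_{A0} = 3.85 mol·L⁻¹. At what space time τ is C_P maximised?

Setting dC_P/dτ = 0 gives τ_opt = ln(k₂/k₁)/(k₂−k₁).
= ln(1.42/0.564)/(1.42−0.564) = ln(2.518)/0.8560 = 0.9234/0.8560 = 1.08 min.

1.08 min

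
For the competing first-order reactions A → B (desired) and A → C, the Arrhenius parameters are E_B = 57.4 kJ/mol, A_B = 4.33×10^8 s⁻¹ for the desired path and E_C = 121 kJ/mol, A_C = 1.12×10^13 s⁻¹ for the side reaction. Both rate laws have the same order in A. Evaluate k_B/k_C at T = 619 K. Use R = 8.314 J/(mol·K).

9.00

With equal orders, S_{B/C} = k_B/k_C = (A_B/A_C)·exp[(E_C−E_B)/(RT)].
(E_C−E_B)/(RT) = (121−57.4)×10³/(8.314×619) = 63600/5146 = 12.36.
k_B/k_C = (4.33×10^8/1.12×10^13)·exp(12.36) = 3.866×10^-5 × 2.329×10^5 = 9.00.
Since E_B < E_C, lowering the temperature improves selectivity toward B.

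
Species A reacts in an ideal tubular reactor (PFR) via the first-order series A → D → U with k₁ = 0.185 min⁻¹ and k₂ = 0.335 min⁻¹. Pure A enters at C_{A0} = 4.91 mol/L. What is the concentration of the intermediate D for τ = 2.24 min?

Solving the coupled first-order balances gives C_D(τ) = [k₁/(k₂−k₁)]·C_{A0}·(e^(−k₁τ) − e^(−k₂τ)).
e^(−k₁τ) = e^(−0.185×2.24) = e^(−0.4144) = 0.6607; e^(−k₂τ) = e^(−0.7504) = 0.4722.
C_D = 0.185×4.91/(0.335−0.185) × (0.6607−0.4722) = 6.056×0.1886 = 1.142 mol/L.

1.14 mol/L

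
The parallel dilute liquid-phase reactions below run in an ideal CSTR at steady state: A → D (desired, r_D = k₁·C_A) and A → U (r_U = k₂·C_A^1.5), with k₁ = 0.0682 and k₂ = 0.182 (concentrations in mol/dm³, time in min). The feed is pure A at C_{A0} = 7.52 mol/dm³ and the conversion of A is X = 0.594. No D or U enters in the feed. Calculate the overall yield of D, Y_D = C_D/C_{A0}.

0.105

Exit C_A = C_{A0}(1−X) = 7.52×0.406 = 3.053 mol/dm³.
A CSTR operates uniformly at the exit composition, giving r_D = 0.2082 and r_U = 0.9709 (each k·C_A^n at C_A = 3.053).
Fraction of consumed A going to D: r_D/(r_D+r_U) = 0.1766.
C_D = 0.1766·C_{A0}·X = 0.1766×7.52×0.594 = 0.789 mol/dm³; Y_D = C_D/C_{A0} = 0.105.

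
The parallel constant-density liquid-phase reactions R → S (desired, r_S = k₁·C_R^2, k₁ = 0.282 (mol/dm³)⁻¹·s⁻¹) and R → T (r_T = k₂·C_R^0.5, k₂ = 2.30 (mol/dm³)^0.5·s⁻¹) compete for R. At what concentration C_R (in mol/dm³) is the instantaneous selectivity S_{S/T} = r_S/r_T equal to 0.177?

S_{S/T} = (k₁/k₂)·C_R^1.5 ⇒ C_R = (S·k₂/k₁)^(1/1.5).
= (0.177×2.30/0.282)^(0.6667) = (1.444)^(0.6667) = 1.28 mol/dm³.

1.28 mol/dm³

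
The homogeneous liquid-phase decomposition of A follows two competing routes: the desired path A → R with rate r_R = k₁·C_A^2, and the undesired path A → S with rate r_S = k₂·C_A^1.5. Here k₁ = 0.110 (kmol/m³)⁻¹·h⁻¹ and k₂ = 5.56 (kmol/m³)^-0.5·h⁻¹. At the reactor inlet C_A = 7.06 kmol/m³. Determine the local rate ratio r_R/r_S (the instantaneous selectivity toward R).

0.0526

S_{R/S} = r_R/r_S = (k₁·C_A^2)/(k₂·C_A^1.5) = (k₁/k₂)·C_A^0.5.
= (0.110×7.060^2) / (5.56×7.060^1.5) = 5.483/104.3 = 0.0526.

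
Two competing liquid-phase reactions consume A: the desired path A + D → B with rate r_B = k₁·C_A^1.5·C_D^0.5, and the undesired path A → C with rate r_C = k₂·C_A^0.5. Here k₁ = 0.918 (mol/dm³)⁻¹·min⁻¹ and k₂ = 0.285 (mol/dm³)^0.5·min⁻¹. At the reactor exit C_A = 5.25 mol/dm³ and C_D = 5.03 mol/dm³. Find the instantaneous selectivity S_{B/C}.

37.9

S_{B/C} = r_B/r_C = (k₁·C_A^1.5·C_D^0.5)/(k₂·C_A^0.5) = (k₁/k₂)·C_A·C_D^0.5.
= (0.918×5.250^1.5×5.030^0.5) / (0.285×5.250^0.5) = 24.77/0.6530 = 37.9.
Since the desired path is higher order in A, keeping C_A high (PFR or concentrated feed) favours B.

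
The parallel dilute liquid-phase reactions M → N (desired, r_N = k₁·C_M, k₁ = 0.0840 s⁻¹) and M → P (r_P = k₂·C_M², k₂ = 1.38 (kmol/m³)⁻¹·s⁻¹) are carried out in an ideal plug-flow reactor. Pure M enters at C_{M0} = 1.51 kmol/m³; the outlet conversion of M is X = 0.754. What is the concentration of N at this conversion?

0.0785 kmol/m³

C_M = C_{M0}(1−X) = 0.3715 kmol/m³.
Along a PFR/batch, dC_N/dC_M = −r_N/(r_N+r_P) = −k₁/(k₁+k₂·C_M).
Integrating from C_{M0} to C_M: C_N = (0.0840/1.38)·ln[(0.0840+1.38·1.51)/(0.0840+1.38·0.371)] = 0.06087·ln(2.168/0.5966) = 0.07853 kmol/m³.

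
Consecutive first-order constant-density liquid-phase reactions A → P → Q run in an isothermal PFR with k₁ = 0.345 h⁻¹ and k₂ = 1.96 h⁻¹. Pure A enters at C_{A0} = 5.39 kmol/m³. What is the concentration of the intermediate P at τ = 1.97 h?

For first-order series with pure A initially, C_P(τ) = k₁C_{A0}/(k₂−k₁)·(e^(−k₁τ) − e^(−k₂τ)).
e^(−k₁τ) = e^(−0.345×1.97) = e^(−0.6796) = 0.5068; e^(−k₂τ) = e^(−3.861) = 0.02104.
C_P = 0.345×5.39/(1.96−0.345) × (0.5068−0.02104) = 1.151×0.4858 = 0.5593 kmol/m³.

0.559 kmol/m³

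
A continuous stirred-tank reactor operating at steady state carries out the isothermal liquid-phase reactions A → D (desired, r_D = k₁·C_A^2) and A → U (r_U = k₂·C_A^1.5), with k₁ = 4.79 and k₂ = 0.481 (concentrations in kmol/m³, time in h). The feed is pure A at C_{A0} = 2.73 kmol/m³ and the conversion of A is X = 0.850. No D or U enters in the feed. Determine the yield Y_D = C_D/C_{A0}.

0.735

Exit C_A = C_{A0}(1−X) = 2.73×0.150 = 0.4095 kmol/m³.
In a CSTR the entire volume is at exit conditions, so r_D = 4.79×0.4095^2 = 0.8032 and r_U = 0.481×0.4095^1.5 = 0.1260.
Fraction of consumed A going to D: r_D/(r_D+r_U) = 0.8644.
C_D = 0.8644·C_{A0}·X = 0.8644×2.73×0.850 = 2.01 kmol/m³; Y_D = C_D/C_{A0} = 0.735.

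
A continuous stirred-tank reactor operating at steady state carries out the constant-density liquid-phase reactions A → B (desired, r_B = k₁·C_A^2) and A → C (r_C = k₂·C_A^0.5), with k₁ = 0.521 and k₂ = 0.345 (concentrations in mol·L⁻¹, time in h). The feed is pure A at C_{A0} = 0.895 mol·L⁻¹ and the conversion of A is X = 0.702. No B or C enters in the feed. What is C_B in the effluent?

0.108 mol·L⁻¹

Exit C_A = C_{A0}(1−X) = 0.895×0.298 = 0.2667 mol·L⁻¹.
In a CSTR the entire volume is at exit conditions, so r_B = 0.521×0.2667^2 = 0.03706 and r_C = 0.345×0.2667^0.5 = 0.1782.
Fraction of consumed A going to B: r_B/(r_B+r_C) = 0.1722.
C_B = 0.1722·C_{A0}·X = 0.1722×0.895×0.702 = 0.108 mol·L⁻¹.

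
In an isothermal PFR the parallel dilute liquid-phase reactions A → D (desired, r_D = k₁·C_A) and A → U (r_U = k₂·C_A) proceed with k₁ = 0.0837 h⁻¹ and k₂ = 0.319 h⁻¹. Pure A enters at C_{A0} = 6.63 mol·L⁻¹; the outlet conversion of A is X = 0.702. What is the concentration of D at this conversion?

0.967 mol·L⁻¹

C_A = C_{A0}(1−X) = 1.976 mol·L⁻¹.
Both paths are first order in A, so the instantaneous fraction to D is constant: dC_D/d(−C_A) = k₁/(k₁+k₂) = 0.2078.
C_D = 0.2078·(C_{A0}−C_A) = 0.2078×4.654 = 0.967 mol·L⁻¹.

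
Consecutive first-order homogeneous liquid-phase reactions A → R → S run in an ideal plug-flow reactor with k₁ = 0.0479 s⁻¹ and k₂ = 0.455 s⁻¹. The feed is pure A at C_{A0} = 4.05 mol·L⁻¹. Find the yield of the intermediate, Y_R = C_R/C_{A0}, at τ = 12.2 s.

The intermediate concentration in a first-order A→B→C sequence is C_R = k₁C_{A0}(e^(−k₁τ) − e^(−k₂τ))/(k₂−k₁).
e^(−k₁τ) = e^(−0.0479×12.2) = e^(−0.5844) = 0.5575; e^(−k₂τ) = e^(−5.551) = 0.003884.
C_R = 0.0479×4.05/(0.455−0.0479) × (0.5575−0.003884) = 0.4765×0.5536 = 0.2638 mol·L⁻¹.
Y_R = C_R/C_{A0} = 0.2638/4.05 = 0.0651.

0.0651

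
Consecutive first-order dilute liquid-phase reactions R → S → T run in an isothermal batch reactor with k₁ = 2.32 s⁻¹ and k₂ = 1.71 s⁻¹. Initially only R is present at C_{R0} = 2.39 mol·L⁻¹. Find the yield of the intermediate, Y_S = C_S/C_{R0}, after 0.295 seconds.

Solving the coupled first-order balances gives C_S(t) = [k₁/(k₂−k₁)]·C_{R0}·(e^(−k₁t) − e^(−k₂t)).
e^(−k₁t) = e^(−2.32×0.295) = e^(−0.6844) = 0.5044; e^(−k₂t) = e^(−0.5044) = 0.6038.
C_S = 2.32×2.39/(1.71−2.32) × (0.5044−0.6038) = (-9.090)×(-0.09944) = 0.9039 mol·L⁻¹.
Y_S = C_S/C_{R0} = 0.9039/2.39 = 0.378.

0.378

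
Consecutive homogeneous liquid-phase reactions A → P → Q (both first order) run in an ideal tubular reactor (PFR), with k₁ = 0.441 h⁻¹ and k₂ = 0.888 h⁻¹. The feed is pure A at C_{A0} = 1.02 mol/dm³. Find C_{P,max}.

At the optimum, C_{P,max}/C_{A0} = (k₁/k₂)^[k₂/(k₂−k₁)].
= (0.441/0.888)^(0.888/(0.888−0.441)) = (0.4966)^(1.987) = 0.2490.
C_{P,max} = 0.2490×1.02 = 0.254 mol/dm³.

0.254 mol/dm³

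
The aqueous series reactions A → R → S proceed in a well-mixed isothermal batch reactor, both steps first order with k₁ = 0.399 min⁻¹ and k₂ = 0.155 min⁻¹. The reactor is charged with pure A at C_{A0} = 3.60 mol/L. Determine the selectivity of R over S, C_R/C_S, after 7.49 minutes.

For first-order series with pure A initially, C_R(t) = k₁C_{A0}/(k₂−k₁)·(e^(−k₁t) − e^(−k₂t)).
e^(−k₁t) = e^(−0.399×7.49) = e^(−2.989) = 0.05036; e^(−k₂t) = e^(−1.161) = 0.3132.
C_R = 0.399×3.60/(0.155−0.399) × (0.05036−0.3132) = (-5.887)×(-0.2628) = 1.547 mol/L.
C_A = C_{A0}e^(−k₁t) = 0.1813 mol/L, so C_S = C_{A0}−C_A−C_R = 1.871 mol/L; C_R/C_S = 0.827.

0.827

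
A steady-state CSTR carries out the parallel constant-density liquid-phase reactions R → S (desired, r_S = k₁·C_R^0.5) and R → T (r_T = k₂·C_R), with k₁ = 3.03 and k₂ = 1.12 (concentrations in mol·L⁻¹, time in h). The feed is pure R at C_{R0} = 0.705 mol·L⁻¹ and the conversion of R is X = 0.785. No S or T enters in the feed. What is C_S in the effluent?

0.484 mol·L⁻¹

Exit C_R = C_{R0}(1−X) = 0.705×0.215 = 0.1516 mol·L⁻¹.
A CSTR operates uniformly at the exit composition, giving r_S = 1.180 and r_T = 0.1698 (each k·C_R^n at C_R = 0.1516).
Fraction of consumed R going to S: r_S/(r_S+r_T) = 0.8742.
C_S = 0.8742·C_{R0}·X = 0.8742×0.705×0.785 = 0.484 mol·L⁻¹.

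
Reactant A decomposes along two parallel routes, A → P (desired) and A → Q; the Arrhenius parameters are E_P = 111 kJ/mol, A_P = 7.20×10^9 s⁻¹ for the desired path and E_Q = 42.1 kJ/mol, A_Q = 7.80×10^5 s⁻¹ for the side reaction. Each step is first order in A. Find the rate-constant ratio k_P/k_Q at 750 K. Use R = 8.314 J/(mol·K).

0.147

k_P/k_Q = (A_P/A_Q)·exp[−(E_P−E_Q)/(RT)] = (A_P/A_Q)·exp[(E_Q−E_P)/(RT)].
(E_Q−E_P)/(RT) = (42.1−111)×10³/(8.314×750) = -68900/6236 = -11.05.
k_P/k_Q = (7.20×10^9/7.80×10^5)·exp(-11.05) = 9231 × 1.589×10^-5 = 0.147.
Since E_P > E_Q, raising the temperature improves selectivity toward P.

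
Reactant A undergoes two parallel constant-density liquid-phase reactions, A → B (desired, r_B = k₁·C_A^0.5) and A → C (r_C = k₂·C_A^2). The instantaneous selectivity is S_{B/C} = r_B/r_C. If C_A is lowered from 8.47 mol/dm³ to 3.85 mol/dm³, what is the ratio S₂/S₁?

S_{B/C} = (k₁/k₂)·C_A^-1.5, so S₂/S₁ = (C_{A,2}/C_{A,1})^-1.5.
= (3.85/8.47)^(-1.5) = (0.4545)^(-1.5) = 3.26.
Selectivity toward B rises as C_A falls — low-concentration operation is favoured.

3.26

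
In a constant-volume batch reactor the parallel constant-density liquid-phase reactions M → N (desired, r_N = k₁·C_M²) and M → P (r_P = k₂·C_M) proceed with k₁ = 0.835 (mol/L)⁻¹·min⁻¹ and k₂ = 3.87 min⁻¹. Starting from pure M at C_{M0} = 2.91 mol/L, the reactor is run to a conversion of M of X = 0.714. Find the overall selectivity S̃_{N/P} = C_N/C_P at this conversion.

0.392

C_M = C_{M0}(1−X) = 0.8323 mol/L.
Along a PFR/batch, dC_P/dC_M = −r_P/(r_N+r_P) = −k₂/(k₂+k₁·C_M).
Integrating from C_{M0} to C_M: C_P = (3.87/0.835)·ln[(3.87+0.835·2.91)/(3.87+0.835·0.832)] = 4.635·ln(6.300/4.565) = 1.493 mol/L.
Then C_N = (C_{M0}−C_M) − C_P = 2.078 − 1.493 = 0.5848 mol/L.
S̃_{N/P} = C_N/C_P = 0.5848/1.493 = 0.392.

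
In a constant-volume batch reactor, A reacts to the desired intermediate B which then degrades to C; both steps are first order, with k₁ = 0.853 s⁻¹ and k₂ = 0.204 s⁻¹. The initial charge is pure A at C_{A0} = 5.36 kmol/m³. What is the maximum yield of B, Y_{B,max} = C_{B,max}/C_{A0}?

Evaluating C_B at t_opt = ln(k₂/k₁)/(k₂−k₁) gives C_{B,max}/C_{A0} = (k₁/k₂)^[k₂/(k₂−k₁)].
= (0.853/0.204)^(0.204/(0.204−0.853)) = (4.181)^(-0.3143) = 0.6378.

0.638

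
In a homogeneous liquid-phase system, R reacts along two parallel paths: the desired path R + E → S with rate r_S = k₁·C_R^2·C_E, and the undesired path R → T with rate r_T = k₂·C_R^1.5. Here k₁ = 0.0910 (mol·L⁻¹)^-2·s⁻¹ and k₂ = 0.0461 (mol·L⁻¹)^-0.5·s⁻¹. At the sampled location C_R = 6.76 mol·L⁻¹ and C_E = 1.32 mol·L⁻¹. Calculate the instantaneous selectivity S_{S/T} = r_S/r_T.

6.77

S_{S/T} = r_S/r_T = (k₁·C_R^2·C_E)/(k₂·C_R^1.5) = (k₁/k₂)·C_R^0.5·C_E.
= (0.0910×6.760^2×1.320) / (0.0461×6.760^1.5) = 5.489/0.8103 = 6.77.
Since the desired path is higher order in R, keeping C_R high (PFR or concentrated feed) favours S.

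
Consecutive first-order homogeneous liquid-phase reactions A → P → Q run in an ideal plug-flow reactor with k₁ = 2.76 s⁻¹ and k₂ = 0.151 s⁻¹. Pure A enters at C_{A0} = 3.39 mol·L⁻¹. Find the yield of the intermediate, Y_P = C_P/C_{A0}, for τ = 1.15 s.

Solving the coupled first-order balances gives C_P(τ) = [k₁/(k₂−k₁)]·C_{A0}·(e^(−k₁τ) − e^(−k₂τ)).
e^(−k₁τ) = e^(−2.76×1.15) = e^(−3.174) = 0.04184; e^(−k₂τ) = e^(−0.1736) = 0.8406.
C_P = 2.76×3.39/(0.151−2.76) × (0.04184−0.8406) = (-3.586)×(-0.7988) = 2.864 mol·L⁻¹.
Y_P = C_P/C_{A0} = 2.864/3.39 = 0.845.

0.845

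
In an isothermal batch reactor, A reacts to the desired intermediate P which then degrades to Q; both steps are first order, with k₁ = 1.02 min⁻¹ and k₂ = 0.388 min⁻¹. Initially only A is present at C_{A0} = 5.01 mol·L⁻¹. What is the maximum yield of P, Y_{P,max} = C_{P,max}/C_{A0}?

At the optimum, C_{P,max}/C_{A0} = (k₁/k₂)^[k₂/(k₂−k₁)].
= (1.02/0.388)^(0.388/(0.388−1.02)) = (2.629)^(-0.6139) = 0.5525.

0.552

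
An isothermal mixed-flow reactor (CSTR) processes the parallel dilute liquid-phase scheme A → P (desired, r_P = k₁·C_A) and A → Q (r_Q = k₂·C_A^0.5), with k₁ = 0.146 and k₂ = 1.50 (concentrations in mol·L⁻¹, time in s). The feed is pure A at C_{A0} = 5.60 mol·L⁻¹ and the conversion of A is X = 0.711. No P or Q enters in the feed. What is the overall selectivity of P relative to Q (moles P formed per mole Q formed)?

Exit C_A = C_{A0}(1−X) = 5.60×0.289 = 1.618 mol·L⁻¹.
Rates in a CSTR are evaluated at the outlet concentration: r_P = 0.146×1.618 = 0.2363, r_Q = 1.50×1.618^0.5 = 1.908.
Overall selectivity = C_P/C_Q = r_Pτ/(r_Qτ) = r_P/r_Q = 0.124.

0.124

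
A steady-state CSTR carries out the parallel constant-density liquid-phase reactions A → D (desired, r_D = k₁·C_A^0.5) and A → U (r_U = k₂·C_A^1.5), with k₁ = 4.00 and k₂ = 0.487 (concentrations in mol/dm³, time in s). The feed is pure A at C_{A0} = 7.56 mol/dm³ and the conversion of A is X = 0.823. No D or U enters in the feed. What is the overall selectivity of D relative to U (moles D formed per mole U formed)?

6.14

Exit C_A = C_{A0}(1−X) = 7.56×0.177 = 1.338 mol/dm³.
Rates in a CSTR are evaluated at the outlet concentration: r_D = 4.00×1.338^0.5 = 4.627, r_U = 0.487×1.338^1.5 = 0.7538.
Overall selectivity = C_D/C_U = r_Dτ/(r_Uτ) = r_D/r_U = 6.14.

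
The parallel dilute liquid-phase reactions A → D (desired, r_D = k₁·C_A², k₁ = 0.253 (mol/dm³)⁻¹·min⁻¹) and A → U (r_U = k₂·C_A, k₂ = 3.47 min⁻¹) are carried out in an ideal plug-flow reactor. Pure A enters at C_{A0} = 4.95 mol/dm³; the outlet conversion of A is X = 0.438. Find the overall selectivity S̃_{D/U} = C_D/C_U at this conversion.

0.280

C_A = C_{A0}(1−X) = 2.782 mol/dm³.
Along a PFR/batch, dC_U/dC_A = −r_U/(r_D+r_U) = −k₂/(k₂+k₁·C_A).
Integrating from C_{A0} to C_A: C_U = (3.47/0.253)·ln[(3.47+0.253·4.95)/(3.47+0.253·2.78)] = 13.72·ln(4.722/4.174) = 1.694 mol/dm³.
Then C_D = (C_{A0}−C_A) − C_U = 2.168 − 1.694 = 0.4746 mol/dm³.
S̃_{D/U} = C_D/C_U = 0.4746/1.694 = 0.280.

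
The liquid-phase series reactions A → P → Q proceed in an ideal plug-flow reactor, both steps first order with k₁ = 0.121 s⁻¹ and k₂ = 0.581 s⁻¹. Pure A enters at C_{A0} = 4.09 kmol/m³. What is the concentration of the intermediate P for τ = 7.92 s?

0.402 kmol/m³

Solving the coupled first-order balances gives C_P(τ) = [k₁/(k₂−k₁)]·C_{A0}·(e^(−k₁τ) − e^(−k₂τ)).
e^(−k₁τ) = e^(−0.121×7.92) = e^(−0.9583) = 0.3835; e^(−k₂τ) = e^(−4.602) = 0.01004.
C_P = 0.121×4.09/(0.581−0.121) × (0.3835−0.01004) = 1.076×0.3735 = 0.4018 kmol/m³.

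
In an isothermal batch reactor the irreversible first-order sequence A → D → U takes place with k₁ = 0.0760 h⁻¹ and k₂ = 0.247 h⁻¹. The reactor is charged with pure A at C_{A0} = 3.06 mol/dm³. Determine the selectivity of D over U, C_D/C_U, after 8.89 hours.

Solving the coupled first-order balances gives C_D(t) = [k₁/(k₂−k₁)]·C_{A0}·(e^(−k₁t) − e^(−k₂t)).
e^(−k₁t) = e^(−0.0760×8.89) = e^(−0.6756) = 0.5088; e^(−k₂t) = e^(−2.196) = 0.1113.
C_D = 0.0760×3.06/(0.247−0.0760) × (0.5088−0.1113) = 1.360×0.3976 = 0.5407 mol/dm³.
C_A = C_{A0}e^(−k₁t) = 1.557 mol/dm³, so C_U = C_{A0}−C_A−C_D = 0.9623 mol/dm³; C_D/C_U = 0.562.

0.562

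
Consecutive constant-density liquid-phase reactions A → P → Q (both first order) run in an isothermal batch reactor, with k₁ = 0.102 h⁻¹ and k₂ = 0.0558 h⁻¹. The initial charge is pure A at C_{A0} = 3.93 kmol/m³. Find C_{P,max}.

At the optimum, C_{P,max}/C_{A0} = (k₁/k₂)^[k₂/(k₂−k₁)].
= (0.102/0.0558)^(0.0558/(0.0558−0.102)) = (1.828)^(-1.208) = 0.4826.
C_{P,max} = 0.4826×3.93 = 1.90 kmol/m³.

1.90 kmol/m³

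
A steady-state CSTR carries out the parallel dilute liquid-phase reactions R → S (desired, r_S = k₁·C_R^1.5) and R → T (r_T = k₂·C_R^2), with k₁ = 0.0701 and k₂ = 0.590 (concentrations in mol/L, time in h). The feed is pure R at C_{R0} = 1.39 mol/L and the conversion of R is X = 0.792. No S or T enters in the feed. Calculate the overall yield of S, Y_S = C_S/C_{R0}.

Exit C_R = C_{R0}(1−X) = 1.39×0.208 = 0.2891 mol/L.
A CSTR operates uniformly at the exit composition, giving r_S = 0.01090 and r_T = 0.04932 (each k·C_R^n at C_R = 0.2891).
Fraction of consumed R going to S: r_S/(r_S+r_T) = 0.1810.
C_S = 0.1810·C_{R0}·X = 0.1810×1.39×0.792 = 0.199 mol/L; Y_S = C_S/C_{R0} = 0.143.

0.143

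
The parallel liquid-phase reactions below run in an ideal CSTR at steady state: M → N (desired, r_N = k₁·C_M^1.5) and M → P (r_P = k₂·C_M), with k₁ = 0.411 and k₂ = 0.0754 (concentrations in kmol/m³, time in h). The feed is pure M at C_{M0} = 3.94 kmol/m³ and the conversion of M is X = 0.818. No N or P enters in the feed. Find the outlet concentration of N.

2.65 kmol/m³

Exit C_M = C_{M0}(1−X) = 3.94×0.182 = 0.7171 kmol/m³.
Rates in a CSTR are evaluated at the outlet concentration: r_N = 0.411×0.7171^1.5 = 0.2496, r_P = 0.0754×0.7171 = 0.05407.
Fraction of consumed M going to N: r_N/(r_N+r_P) = 0.8219.
C_N = 0.8219·C_{M0}·X = 0.8219×3.94×0.818 = 2.65 kmol/m³.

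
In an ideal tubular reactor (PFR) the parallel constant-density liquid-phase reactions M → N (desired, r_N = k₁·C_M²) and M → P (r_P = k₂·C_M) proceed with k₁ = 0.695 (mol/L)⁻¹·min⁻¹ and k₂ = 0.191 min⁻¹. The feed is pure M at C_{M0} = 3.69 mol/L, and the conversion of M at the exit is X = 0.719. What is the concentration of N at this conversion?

C_M = C_{M0}(1−X) = 1.037 mol/L.
Along a PFR/batch, dC_P/dC_M = −r_P/(r_N+r_P) = −k₂/(k₂+k₁·C_M).
Integrating from C_{M0} to C_M: C_P = (0.191/0.695)·ln[(0.191+0.695·3.69)/(0.191+0.695·1.04)] = 0.2748·ln(2.756/0.9116) = 0.3040 mol/L.
Then C_N = (C_{M0}−C_M) − C_P = 2.653 − 0.3040 = 2.349 mol/L.

2.35 mol/L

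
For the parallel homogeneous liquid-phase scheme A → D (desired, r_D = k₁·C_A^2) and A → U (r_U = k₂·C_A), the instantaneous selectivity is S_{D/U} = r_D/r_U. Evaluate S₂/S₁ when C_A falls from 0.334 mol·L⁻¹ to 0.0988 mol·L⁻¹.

0.296

S_{D/U} = (k₁/k₂)·C_A, so S₂/S₁ = (C_{A,2}/C_{A,1}).
= 0.0988/0.334 = 0.296.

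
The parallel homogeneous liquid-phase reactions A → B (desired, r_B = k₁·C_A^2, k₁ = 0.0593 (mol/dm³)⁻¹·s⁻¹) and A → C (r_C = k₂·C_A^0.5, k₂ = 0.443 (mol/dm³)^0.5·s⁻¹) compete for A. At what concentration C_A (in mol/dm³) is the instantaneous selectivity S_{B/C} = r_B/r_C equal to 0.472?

S_{B/C} = (k₁/k₂)·C_A^1.5 ⇒ C_A = (S·k₂/k₁)^(1/1.5).
= (0.472×0.443/0.0593)^(0.6667) = (3.526)^(0.6667) = 2.32 mol/dm³.

2.32 mol/dm³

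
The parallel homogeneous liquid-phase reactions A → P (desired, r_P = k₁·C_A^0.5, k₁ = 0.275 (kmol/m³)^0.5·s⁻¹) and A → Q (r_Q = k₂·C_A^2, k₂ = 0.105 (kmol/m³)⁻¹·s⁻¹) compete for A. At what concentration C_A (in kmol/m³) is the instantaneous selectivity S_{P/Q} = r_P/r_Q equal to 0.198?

5.59 kmol/m³

S_{P/Q} = (k₁/k₂)·C_A^-1.5 ⇒ C_A = (S·k₂/k₁)^(1/(-1.5)).
= (0.198×0.105/0.275)^(-0.6667) = (0.07560)^(-0.6667) = 5.59 kmol/m³.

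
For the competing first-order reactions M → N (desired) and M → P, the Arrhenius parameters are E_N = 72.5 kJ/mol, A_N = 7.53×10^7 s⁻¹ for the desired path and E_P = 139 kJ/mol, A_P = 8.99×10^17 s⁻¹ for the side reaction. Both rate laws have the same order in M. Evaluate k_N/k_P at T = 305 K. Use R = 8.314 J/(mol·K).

k_N/k_P = (A_N/A_P)·exp[−(E_N−E_P)/(RT)] = (A_N/A_P)·exp[(E_P−E_N)/(RT)].
(E_P−E_N)/(RT) = (139−72.5)×10³/(8.314×305) = 66500/2536 = 26.22.
k_N/k_P = (7.53×10^7/8.99×10^17)·exp(26.22) = 8.376×10^-11 × 2.451×10^11 = 20.5.
Since E_N < E_P, lowering the temperature improves selectivity toward N.

20.5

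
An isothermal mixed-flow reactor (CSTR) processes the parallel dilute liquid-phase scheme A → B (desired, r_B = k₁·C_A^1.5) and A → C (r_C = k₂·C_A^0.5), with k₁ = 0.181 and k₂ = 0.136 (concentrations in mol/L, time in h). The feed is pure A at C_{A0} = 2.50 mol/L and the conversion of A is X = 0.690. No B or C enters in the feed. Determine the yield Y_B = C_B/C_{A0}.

0.350

Exit C_A = C_{A0}(1−X) = 2.50×0.310 = 0.7750 mol/L.
A CSTR operates uniformly at the exit composition, giving r_B = 0.1235 and r_C = 0.1197 (each k·C_A^n at C_A = 0.7750).
Fraction of consumed A going to B: r_B/(r_B+r_C) = 0.5077.
C_B = 0.5077·C_{A0}·X = 0.5077×2.50×0.690 = 0.876 mol/L; Y_B = C_B/C_{A0} = 0.350.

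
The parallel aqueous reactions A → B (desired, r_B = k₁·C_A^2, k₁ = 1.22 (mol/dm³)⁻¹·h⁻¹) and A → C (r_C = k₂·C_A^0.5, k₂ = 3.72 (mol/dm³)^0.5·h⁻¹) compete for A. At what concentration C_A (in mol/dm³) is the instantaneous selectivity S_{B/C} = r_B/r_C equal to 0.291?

S_{B/C} = (k₁/k₂)·C_A^1.5 ⇒ C_A = (S·k₂/k₁)^(1/1.5).
= (0.291×3.72/1.22)^(0.6667) = (0.8873)^(0.6667) = 0.923 mol/dm³.

0.923 mol/dm³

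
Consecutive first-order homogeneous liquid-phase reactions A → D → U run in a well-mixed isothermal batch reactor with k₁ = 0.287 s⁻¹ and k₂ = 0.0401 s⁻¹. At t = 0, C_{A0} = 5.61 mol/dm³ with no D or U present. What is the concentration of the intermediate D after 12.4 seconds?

3.78 mol/dm³

For first-order series with pure A initially, C_D(t) = k₁C_{A0}/(k₂−k₁)·(e^(−k₁t) − e^(−k₂t)).
e^(−k₁t) = e^(−0.287×12.4) = e^(−3.559) = 0.02847; e^(−k₂t) = e^(−0.4972) = 0.6082.
C_D = 0.287×5.61/(0.0401−0.287) × (0.02847−0.6082) = (-6.521)×(-0.5797) = 3.781 mol/dm³.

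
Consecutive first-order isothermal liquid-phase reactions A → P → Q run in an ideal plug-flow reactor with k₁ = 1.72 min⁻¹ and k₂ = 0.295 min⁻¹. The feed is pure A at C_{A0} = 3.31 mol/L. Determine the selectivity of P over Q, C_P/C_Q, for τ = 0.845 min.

6.12

Solving the coupled first-order balances gives C_P(τ) = [k₁/(k₂−k₁)]·C_{A0}·(e^(−k₁τ) − e^(−k₂τ)).
e^(−k₁τ) = e^(−1.72×0.845) = e^(−1.453) = 0.2338; e^(−k₂τ) = e^(−0.2493) = 0.7794.
C_P = 1.72×3.31/(0.295−1.72) × (0.2338−0.7794) = (-3.995)×(-0.5456) = 2.180 mol/L.
C_A = C_{A0}e^(−k₁τ) = 0.7738 mol/L, so C_Q = C_{A0}−C_A−C_P = 0.3564 mol/L; C_P/C_Q = 6.12.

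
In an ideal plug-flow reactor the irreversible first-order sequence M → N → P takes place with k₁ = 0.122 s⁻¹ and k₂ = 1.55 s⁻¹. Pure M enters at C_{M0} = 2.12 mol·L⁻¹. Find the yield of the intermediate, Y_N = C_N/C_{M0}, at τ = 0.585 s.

For first-order series with pure M initially, C_N(τ) = k₁C_{M0}/(k₂−k₁)·(e^(−k₁τ) − e^(−k₂τ)).
e^(−k₁τ) = e^(−0.122×0.585) = e^(−0.07137) = 0.9311; e^(−k₂τ) = e^(−0.9067) = 0.4038.
C_N = 0.122×2.12/(1.55−0.122) × (0.9311−0.4038) = 0.1811×0.5273 = 0.09550 mol·L⁻¹.
Y_N = C_N/C_{M0} = 0.09550/2.12 = 0.0450.

0.0450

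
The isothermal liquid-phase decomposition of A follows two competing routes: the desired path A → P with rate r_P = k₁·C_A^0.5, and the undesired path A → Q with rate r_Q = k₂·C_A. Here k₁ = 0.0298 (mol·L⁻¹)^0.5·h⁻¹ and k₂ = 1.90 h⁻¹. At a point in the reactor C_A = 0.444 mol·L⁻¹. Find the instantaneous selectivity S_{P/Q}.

S_{P/Q} = r_P/r_Q = (k₁·C_A^0.5)/(k₂·C_A) = (k₁/k₂)·C_A^-0.5.
= (0.0298×0.4440^0.5) / (1.90×0.4440) = 0.01986/0.8436 = 0.0235.
The undesired path is higher order in A, so low C_A (CSTR or dilute feed) favours P.

0.0235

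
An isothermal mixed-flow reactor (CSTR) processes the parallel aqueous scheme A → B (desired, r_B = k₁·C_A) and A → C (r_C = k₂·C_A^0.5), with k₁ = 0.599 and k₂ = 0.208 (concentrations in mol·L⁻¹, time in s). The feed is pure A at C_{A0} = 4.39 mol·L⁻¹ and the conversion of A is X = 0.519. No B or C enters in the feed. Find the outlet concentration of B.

Exit C_A = C_{A0}(1−X) = 4.39×0.481 = 2.112 mol·L⁻¹.
In a CSTR the entire volume is at exit conditions, so r_B = 0.599×2.112 = 1.265 and r_C = 0.208×2.112^0.5 = 0.3023.
Fraction of consumed A going to B: r_B/(r_B+r_C) = 0.8071.
C_B = 0.8071·C_{A0}·X = 0.8071×4.39×0.519 = 1.84 mol·L⁻¹.

1.84 mol·L⁻¹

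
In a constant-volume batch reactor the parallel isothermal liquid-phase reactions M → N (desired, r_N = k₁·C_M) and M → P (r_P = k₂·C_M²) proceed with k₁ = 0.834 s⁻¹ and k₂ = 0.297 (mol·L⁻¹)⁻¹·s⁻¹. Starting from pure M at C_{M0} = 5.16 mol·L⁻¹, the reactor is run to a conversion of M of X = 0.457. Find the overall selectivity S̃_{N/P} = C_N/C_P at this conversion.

0.718

C_M = C_{M0}(1−X) = 2.802 mol·L⁻¹.
Along a PFR/batch, dC_N/dC_M = −r_N/(r_N+r_P) = −k₁/(k₁+k₂·C_M).
Integrating from C_{M0} to C_M: C_N = (0.834/0.297)·ln[(0.834+0.297·5.16)/(0.834+0.297·2.80)] = 2.808·ln(2.367/1.666) = 0.9854 mol·L⁻¹.
C_P = (C_{M0}−C_M)−C_N = 1.373 mol·L⁻¹; S̃_{N/P} = 0.9854/1.373 = 0.718.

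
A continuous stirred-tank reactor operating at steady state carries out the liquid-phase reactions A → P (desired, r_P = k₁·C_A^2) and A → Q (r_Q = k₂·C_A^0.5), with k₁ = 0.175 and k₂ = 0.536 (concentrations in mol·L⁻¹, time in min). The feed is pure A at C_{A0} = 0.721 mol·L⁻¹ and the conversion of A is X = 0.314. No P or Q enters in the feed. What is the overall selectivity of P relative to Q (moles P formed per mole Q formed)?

0.114

Exit C_A = C_{A0}(1−X) = 0.721×0.686 = 0.4946 mol·L⁻¹.
Rates in a CSTR are evaluated at the outlet concentration: r_P = 0.175×0.4946^2 = 0.04281, r_Q = 0.536×0.4946^0.5 = 0.3770.
Overall selectivity = C_P/C_Q = r_Pτ/(r_Qτ) = r_P/r_Q = 0.114.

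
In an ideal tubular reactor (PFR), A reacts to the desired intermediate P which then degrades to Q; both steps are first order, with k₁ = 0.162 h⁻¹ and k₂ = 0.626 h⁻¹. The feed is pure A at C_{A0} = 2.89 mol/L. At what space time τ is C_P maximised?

The intermediate peaks when r₁ = r₂, i.e. k₁e^(−k₁τ) = k₂e^(−k₂τ), giving τ_opt = ln(k₂/k₁)/(k₂−k₁).
= ln(0.626/0.162)/(0.626−0.162) = ln(3.864)/0.4640 = 1.352/0.4640 = 2.91 h.

2.91 h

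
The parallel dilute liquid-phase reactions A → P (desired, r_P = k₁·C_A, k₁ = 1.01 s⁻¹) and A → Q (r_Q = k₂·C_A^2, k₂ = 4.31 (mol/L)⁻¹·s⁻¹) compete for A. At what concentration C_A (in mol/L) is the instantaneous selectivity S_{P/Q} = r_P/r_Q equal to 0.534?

0.439 mol/L

S_{P/Q} = (k₁/k₂)·C_A⁻¹ ⇒ C_A = (S·k₂/k₁)^(-1).
= (0.534×4.31/1.01)^(-1) = (2.279)^(-1) = 0.439 mol/L.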